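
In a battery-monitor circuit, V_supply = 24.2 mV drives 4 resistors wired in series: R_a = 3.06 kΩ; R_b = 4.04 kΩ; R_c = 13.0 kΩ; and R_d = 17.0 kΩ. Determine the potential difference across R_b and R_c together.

V ≈ 11.1 mV

Total series resistance ΣR = 3.06 + 4.04 + 13.0 + 17.0 = 37.10 kΩ.
R_{R_b..R_c} = 4.04 + 13.0 = 17.04 kΩ.
V = V_supply · R/ΣR = 24.2 × 0.4593 = 11.12 mV.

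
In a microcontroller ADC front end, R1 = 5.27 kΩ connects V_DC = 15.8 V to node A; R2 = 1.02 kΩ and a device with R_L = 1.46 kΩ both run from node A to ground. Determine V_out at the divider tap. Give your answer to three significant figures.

V_out ≈ 1.62 V

First combine the lower leg with the load: R2 ‖ R_L = 0.6005 kΩ.
Voltage divider with the loaded lower leg: V_out = 15.8 × 0.6005/(5.27 + 0.6005) = 15.8 × 0.1023 = 1.616 V.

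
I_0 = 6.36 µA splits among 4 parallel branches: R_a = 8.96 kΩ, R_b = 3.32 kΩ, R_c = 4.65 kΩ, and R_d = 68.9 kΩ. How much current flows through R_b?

I ≈ 2.98 µA

Conductances: ΣG = 1/8.96 + 1/3.32 + 1/4.65 + 1/68.9 = 0.6424 (1/kΩ).
By the current-divider rule, I = I_0 · G_k/ΣG = 6.36 × 0.4689 = 2.982 µA.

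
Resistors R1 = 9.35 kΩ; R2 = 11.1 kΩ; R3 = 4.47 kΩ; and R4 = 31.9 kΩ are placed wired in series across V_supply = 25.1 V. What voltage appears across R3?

Total series resistance ΣR = 9.35 + 11.1 + 4.47 + 31.9 = 56.82 kΩ.
By the voltage-divider rule, V = 25.1 × 4.470/56.82 = 1.975 V.

V ≈ 1.97 V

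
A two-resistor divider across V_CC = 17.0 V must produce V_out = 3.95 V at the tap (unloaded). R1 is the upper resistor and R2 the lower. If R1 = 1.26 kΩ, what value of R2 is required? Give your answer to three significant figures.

R2 ≈ 0.381 kΩ

Required fraction k = V_out/V_CC = 0.2324.
Rearranging, R2 = R1·k/(1−k) = 1.26 × 0.3027 = 0.3814 kΩ.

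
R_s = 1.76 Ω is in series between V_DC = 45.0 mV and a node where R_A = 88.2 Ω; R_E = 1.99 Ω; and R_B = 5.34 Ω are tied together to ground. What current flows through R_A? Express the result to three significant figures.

Equivalent of the parallel group: R_p = 1.426 Ω.
V_A = 45.0 × 1.426/3.186 = 20.14 mV.
I(R_A) = V_A / R_A = 20.14/88.2 = 0.2284 mA.
(Equivalently: I_total = 14.12 mA, then current-divider fraction G_k/ΣG = 0.01617.)

I ≈ 0.228 mA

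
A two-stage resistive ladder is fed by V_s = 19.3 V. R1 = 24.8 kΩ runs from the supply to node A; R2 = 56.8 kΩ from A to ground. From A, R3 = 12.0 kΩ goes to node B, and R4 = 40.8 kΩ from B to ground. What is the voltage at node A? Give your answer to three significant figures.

V_A ≈ 10.1 V

Looking into the second stage from A: R3 + R4 = 52.80 kΩ appears in parallel with R2.
Effective lower resistance at A: R2 ‖ 52.80 = 27.36 kΩ.
So V_A = 19.3 × 0.5246 = 10.12 V.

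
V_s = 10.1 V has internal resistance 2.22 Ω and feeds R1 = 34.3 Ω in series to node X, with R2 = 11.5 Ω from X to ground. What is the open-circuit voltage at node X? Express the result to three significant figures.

V_th ≈ 2.42 V

R1' = 2.22 + 34.3 = 36.52 Ω (source resistance + R1).
V_th is the unloaded tap voltage: V_s · R2/(R1'+R2) = 10.1 × 0.2395 = 2.419 V.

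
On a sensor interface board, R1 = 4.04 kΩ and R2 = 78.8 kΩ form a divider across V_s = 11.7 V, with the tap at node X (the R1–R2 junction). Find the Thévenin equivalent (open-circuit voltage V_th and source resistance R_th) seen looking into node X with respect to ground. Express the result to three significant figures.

V_th ≈ 11.1 V, R_th ≈ 3.84 kΩ

V_th is the unloaded tap voltage: V_s · R2/(R1+R2) = 11.7 × 0.9512 = 11.13 V.
Zeroing V_s shorts the top of R1 to ground, so R_th = R1 ‖ R2 = 3.843 kΩ.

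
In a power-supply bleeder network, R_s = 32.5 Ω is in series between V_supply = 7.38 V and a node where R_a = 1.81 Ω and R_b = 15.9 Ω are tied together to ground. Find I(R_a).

I ≈ 0.194 A

Equivalent of the parallel group: R_p = 1.625 Ω.
V_A = 7.38 × 1.625/34.13 = 0.3514 V.
Branch current I = V_A/R_a = 0.3514/1.81 = 0.1942 A.
(Equivalently: I_total = 0.2163 A, then current-divider fraction G_k/ΣG = 0.8978.)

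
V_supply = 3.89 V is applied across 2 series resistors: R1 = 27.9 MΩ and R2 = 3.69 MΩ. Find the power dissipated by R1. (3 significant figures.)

The common current is I = 3.89/31.59 = 0.1231 µA.
P(R1) = I²·R1 = (0.1231)² × 27.9 = 0.4231 µW.

P ≈ 0.423 µW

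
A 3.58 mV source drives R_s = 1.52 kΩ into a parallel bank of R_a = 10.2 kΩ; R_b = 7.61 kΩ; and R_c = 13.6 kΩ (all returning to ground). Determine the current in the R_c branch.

I ≈ 0.180 µA

Combine the parallel branches: R_p = (1/10.2 + 1/7.61 + 1/13.6)⁻¹ = 3.301 kΩ.
Node voltage V_A = V_in · R_p/(R_s + R_p) = 3.58 × 0.6847 = 2.451 mV.
Branch current I = V_A/R_c = 2.451/13.6 = 0.1802 µA.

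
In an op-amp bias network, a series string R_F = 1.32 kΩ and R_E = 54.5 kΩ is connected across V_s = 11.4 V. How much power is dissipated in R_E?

Series current I = V_s/ΣR = 11.4/55.82 = 0.2042 mA.
P = I²R = 0.04171 × 54.5 = 2.273 mW.

P ≈ 2.27 mW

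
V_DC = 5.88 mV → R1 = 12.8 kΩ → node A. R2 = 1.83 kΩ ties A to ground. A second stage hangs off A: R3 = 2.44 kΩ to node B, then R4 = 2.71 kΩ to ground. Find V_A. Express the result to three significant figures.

V_A ≈ 0.561 mV

Node A sees R2 in parallel with the series input of stage 2, R3 + R4 = 5.150 kΩ.
R2 ‖ (R3+R4) = 1.350 kΩ.
V_A = 5.88 × 1.350/(12.8 + 1.350) = 0.5611 mV.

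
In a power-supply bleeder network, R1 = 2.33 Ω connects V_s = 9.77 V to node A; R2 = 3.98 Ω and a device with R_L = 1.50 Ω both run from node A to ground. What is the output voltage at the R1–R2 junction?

First combine the lower leg with the load: R2 ‖ R_L = 1.089 Ω.
Now apply the divider: V_out = 9.77 × 0.3186 = 3.113 V.

V_out ≈ 3.11 V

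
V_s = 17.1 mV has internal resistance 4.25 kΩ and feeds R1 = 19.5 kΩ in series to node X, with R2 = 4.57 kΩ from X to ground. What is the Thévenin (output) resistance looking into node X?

R_th ≈ 3.83 kΩ

R1' = 4.25 + 19.5 = 23.75 kΩ (source resistance + R1).
Zeroing V_s shorts the top of R1' to ground, so R_th = R1' ‖ R2 = 3.833 kΩ.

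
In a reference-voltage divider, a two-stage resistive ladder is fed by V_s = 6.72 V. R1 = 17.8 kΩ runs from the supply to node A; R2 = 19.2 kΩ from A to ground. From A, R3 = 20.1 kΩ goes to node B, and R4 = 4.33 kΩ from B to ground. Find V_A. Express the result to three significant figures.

V_A ≈ 2.53 V

The second stage (R3 + R4 = 24.43 kΩ) loads node A in parallel with R2.
R2 ‖ (R3+R4) = 10.75 kΩ.
V_A = 6.72 × 10.75/(17.8 + 10.75) = 2.530 V.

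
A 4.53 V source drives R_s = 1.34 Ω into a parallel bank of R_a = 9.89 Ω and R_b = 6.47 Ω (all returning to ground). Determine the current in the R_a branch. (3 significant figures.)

I ≈ 0.341 A

Parallel bank: R_p = 1/(1/9.89 + 1/6.47) = 3.911 Ω.
V_A = 4.53 × 3.911/5.251 = 3.374 V.
Branch current I = V_A/R_a = 3.374/9.89 = 0.3412 A.
(Check via current divider: I_total = 0.8626 A; share G_k/ΣG = 0.3955 → same result.)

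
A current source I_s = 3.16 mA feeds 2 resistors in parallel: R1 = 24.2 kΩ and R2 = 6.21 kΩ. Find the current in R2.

I ≈ 2.51 mA

With just two branches, the current splits inversely with resistance.
I(R2) = 3.16 × 24.2/(24.2 + 6.21) = 3.16 × 0.7958 = 2.515 mA.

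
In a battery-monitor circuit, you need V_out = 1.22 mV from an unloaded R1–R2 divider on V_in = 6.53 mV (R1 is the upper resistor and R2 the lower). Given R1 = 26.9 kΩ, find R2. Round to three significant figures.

The divider ratio is R2/(R1+R2) = 1.22/6.53 = 0.1868.
So R2 = R1 · V_out/(V_in − V_out) = 26.9 × 1.22/(6.53 − 1.22) = 26.9 × 0.2298 = 6.180 kΩ.

R2 ≈ 6.18 kΩ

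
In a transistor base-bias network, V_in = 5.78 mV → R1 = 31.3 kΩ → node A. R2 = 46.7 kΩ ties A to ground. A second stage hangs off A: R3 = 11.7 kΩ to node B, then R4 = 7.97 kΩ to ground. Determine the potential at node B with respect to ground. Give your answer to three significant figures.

V_B ≈ 0.718 mV

Looking into the second stage from A: R3 + R4 = 19.67 kΩ appears in parallel with R2.
Effective lower resistance at A: R2 ‖ 19.67 = 13.84 kΩ.
V_A = 5.78 × 13.84/(31.3 + 13.84) = 1.772 mV.
V_B = V_A × 0.4052 = 0.7181 mV.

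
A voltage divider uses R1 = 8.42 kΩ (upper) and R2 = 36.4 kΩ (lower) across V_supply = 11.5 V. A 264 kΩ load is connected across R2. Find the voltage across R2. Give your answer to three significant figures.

First combine the lower leg with the load: R2 ‖ R_L = 31.99 kΩ.
Then V_out = V_supply · R2'/(R1 + R2') = 11.5 × 31.99/40.41 = 9.104 V.

V_out ≈ 9.10 V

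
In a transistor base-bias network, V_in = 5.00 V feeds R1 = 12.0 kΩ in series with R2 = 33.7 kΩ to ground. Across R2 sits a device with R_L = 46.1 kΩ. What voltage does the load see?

First combine the lower leg with the load: R2 ‖ R_L = 19.47 kΩ.
Voltage divider with the loaded lower leg: V_out = 5.00 × 19.47/(12.0 + 19.47) = 5.00 × 0.6187 = 3.093 V.

V_out ≈ 3.09 V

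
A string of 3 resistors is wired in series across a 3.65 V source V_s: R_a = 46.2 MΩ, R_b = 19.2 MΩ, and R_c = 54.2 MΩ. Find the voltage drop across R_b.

Total series resistance ΣR = 46.2 + 19.2 + 54.2 = 119.6 MΩ.
By the voltage-divider rule, V = 3.65 × 19.20/119.6 = 0.5860 V.

V ≈ 0.586 V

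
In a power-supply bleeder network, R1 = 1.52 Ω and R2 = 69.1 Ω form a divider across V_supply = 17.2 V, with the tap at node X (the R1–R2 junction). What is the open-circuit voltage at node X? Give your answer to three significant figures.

V_th is the unloaded tap voltage: V_supply · R2/(R1+R2) = 17.2 × 0.9785 = 16.83 V.

V_th ≈ 16.8 V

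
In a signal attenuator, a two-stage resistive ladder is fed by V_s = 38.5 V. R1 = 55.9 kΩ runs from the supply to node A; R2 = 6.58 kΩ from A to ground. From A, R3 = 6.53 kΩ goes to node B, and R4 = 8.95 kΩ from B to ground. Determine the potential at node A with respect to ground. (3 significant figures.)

V_A ≈ 2.94 V

Node A sees R2 in parallel with the series input of stage 2, R3 + R4 = 15.48 kΩ.
R2 ‖ (R3+R4) = 4.617 kΩ.
So V_A = 38.5 × 0.07630 = 2.937 V.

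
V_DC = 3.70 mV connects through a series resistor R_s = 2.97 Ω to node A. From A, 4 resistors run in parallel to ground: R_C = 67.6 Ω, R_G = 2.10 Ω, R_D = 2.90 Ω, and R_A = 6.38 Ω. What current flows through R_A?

I ≈ 0.147 mA

Combine the parallel branches: R_p = (1/67.6 + 1/2.10 + 1/2.90 + 1/6.38)⁻¹ = 1.008 Ω.
V_A = 3.70 × 1.008/3.978 = 0.9372 mV.
I(R_A) = V_A / R_A = 0.9372/6.38 = 0.1469 mA.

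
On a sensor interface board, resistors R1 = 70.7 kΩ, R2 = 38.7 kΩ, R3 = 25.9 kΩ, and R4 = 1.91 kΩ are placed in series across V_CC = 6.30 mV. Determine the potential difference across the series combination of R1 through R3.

V ≈ 6.21 mV

Total series resistance ΣR = 70.7 + 38.7 + 25.9 + 1.91 = 137.2 kΩ.
R_{R1..R3} = 70.7 + 38.7 + 25.9 = 135.3 kΩ.
By the voltage-divider rule, V = 6.30 × 135.3/137.2 = 6.212 mV.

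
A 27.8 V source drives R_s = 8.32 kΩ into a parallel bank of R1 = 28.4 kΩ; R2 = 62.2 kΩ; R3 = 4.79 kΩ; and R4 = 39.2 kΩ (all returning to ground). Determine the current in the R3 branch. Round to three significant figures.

Combine the parallel branches: R_p = (1/28.4 + 1/62.2 + 1/4.79 + 1/39.2)⁻¹ = 3.502 kΩ.
V_A = 27.8 × 3.502/11.82 = 8.235 V.
I(R3) = V_A / R3 = 8.235/4.79 = 1.719 mA.

I ≈ 1.72 mA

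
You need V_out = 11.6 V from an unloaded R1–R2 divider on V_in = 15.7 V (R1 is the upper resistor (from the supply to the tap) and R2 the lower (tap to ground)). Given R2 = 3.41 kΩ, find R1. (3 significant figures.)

Required fraction k = V_out/V_in = 0.7389.
Rearranging, R1 = R2·(1−k)/k = 3.41 × 0.3534 = 1.205 kΩ.

R1 ≈ 1.21 kΩ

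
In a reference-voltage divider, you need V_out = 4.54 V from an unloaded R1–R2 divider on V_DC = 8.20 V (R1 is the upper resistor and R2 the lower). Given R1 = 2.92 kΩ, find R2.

R2 ≈ 3.62 kΩ

The divider ratio is R2/(R1+R2) = 4.54/8.20 = 0.5537.
R2 = R1 · 0.5537/(1 − 0.5537) = 3.622 kΩ.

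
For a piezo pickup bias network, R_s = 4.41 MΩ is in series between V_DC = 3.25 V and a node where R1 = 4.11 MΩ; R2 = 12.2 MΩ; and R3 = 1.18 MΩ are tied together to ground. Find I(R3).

Parallel bank: R_p = 1/(1/4.11 + 1/12.2 + 1/1.18) = 0.8527 MΩ.
Node voltage V_A = V_DC · R_p/(R_s + R_p) = 3.25 × 0.1620 = 0.5266 V.
I(R3) = V_A / R3 = 0.5266/1.18 = 0.4463 µA.

I ≈ 0.446 µA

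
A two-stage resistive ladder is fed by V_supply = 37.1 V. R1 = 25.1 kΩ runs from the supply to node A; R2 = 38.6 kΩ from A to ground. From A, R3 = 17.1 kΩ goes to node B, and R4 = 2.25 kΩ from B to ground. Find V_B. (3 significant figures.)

V_B ≈ 1.46 V

Looking into the second stage from A: R3 + R4 = 19.35 kΩ appears in parallel with R2.
Effective lower resistance at A: R2 ‖ 19.35 = 12.89 kΩ.
First divider: V_A = V_supply · 12.89/(25.1 + 12.89) = 12.59 V.
Stage 2 is unloaded, so V_B = V_A · R4/(R3+R4) = 12.59 × 2.25/19.35 = 1.464 V.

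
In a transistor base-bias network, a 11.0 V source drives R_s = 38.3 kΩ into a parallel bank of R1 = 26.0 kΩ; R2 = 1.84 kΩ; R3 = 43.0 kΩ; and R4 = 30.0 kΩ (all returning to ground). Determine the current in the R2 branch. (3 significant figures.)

I ≈ 0.235 mA

Parallel bank: R_p = 1/(1/26.0 + 1/1.84 + 1/43.0 + 1/30.0) = 1.566 kΩ.
V_A by voltage divider: V_A = 11.0 × 1.566/(38.3 + 1.566) = 0.4321 V.
I(R2) = V_A / R2 = 0.4321/1.84 = 0.2348 mA.
(Check via current divider: I_total = 0.2759 mA; share G_k/ΣG = 0.8511 → same result.)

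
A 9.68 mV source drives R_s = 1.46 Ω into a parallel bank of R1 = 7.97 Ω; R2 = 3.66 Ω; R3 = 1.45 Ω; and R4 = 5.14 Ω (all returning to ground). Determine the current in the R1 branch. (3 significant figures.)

Combine the parallel branches: R_p = (1/7.97 + 1/3.66 + 1/1.45 + 1/5.14)⁻¹ = 0.7795 Ω.
V_A by voltage divider: V_A = 9.68 × 0.7795/(1.46 + 0.7795) = 3.369 mV.
I(R1) = V_A / R1 = 3.369/7.97 = 0.4227 mA.

I ≈ 0.423 mA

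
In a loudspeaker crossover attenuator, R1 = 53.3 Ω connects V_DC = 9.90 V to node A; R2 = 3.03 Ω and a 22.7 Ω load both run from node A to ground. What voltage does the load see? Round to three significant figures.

V_out ≈ 0.473 V

First combine the lower leg with the load: R2 ‖ R_L = 2.673 Ω.
Then V_out = V_DC · R2'/(R1 + R2') = 9.90 × 2.673/55.97 = 0.4728 V.
(Unloaded it would be 0.533 V; the load pulls it down.)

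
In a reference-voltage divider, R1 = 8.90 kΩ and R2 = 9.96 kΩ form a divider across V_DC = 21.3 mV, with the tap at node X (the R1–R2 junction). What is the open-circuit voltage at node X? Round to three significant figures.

V_th ≈ 11.2 mV

Open-circuit (no load on X): V_th = V_DC · R2/(R1 + R2) = 21.3 × 9.96/(8.900 + 9.96) = 11.25 mV.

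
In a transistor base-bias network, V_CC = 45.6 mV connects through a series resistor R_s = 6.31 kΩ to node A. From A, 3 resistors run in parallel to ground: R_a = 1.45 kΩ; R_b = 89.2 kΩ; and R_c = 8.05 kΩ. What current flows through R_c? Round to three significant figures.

Combine the parallel branches: R_p = (1/1.45 + 1/89.2 + 1/8.05)⁻¹ = 1.212 kΩ.
V_A = 45.6 × 1.212/7.522 = 7.347 mV.
Branch current I = V_A/R_c = 7.347/8.05 = 0.9127 µA.
(Check via current divider: I_total = 6.062 µA; share G_k/ΣG = 0.1506 → same result.)

I ≈ 0.913 µA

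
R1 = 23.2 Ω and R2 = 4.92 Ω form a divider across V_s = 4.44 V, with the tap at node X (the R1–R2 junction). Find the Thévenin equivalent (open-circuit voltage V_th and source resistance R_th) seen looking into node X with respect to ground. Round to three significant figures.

V_th is the unloaded tap voltage: V_s · R2/(R1+R2) = 4.44 × 0.1750 = 0.7768 V.
Looking into X with the source shorted: R_th = R1·R2/(R1+R2) = 23.20 × 4.92/28.12 = 4.059 Ω.

V_th ≈ 0.777 V, R_th ≈ 4.06 Ω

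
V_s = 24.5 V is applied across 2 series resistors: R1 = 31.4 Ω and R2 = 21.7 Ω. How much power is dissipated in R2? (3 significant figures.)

The common current is I = 24.5/53.10 = 0.4614 A.
P = I²R = 0.2129 × 21.7 = 4.620 W.

P ≈ 4.62 W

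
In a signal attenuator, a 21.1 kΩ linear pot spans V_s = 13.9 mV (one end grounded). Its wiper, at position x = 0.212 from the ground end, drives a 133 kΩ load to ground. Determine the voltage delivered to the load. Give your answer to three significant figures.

Split the track: R_lower = x·R_p = 4.473 kΩ, R_upper = (1−x)·R_p = 16.63 kΩ.
(x·R_p) ‖ R_L = 4.328 kΩ.
V_out = 13.9 × 4.328/(16.63 + 4.328) = 2.871 mV.

V_out ≈ 2.87 mV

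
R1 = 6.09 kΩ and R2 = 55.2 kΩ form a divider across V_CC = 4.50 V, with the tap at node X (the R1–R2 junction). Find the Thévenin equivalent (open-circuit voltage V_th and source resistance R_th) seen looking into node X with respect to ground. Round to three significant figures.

V_th ≈ 4.05 V, R_th ≈ 5.48 kΩ

With X open, the divider is unloaded: V_th = 4.50 × 55.2/61.29 = 4.053 V.
Looking into X with the source shorted: R_th = R1·R2/(R1+R2) = 6.090 × 55.2/61.29 = 5.485 kΩ.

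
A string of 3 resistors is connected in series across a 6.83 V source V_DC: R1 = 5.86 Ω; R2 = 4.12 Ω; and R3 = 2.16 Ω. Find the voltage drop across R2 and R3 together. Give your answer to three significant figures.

Total series resistance ΣR = 5.86 + 4.12 + 2.16 = 12.14 Ω.
R_{R2..R3} = 4.12 + 2.16 = 6.280 Ω.
By the voltage-divider rule, V = 6.83 × 6.280/12.14 = 3.533 V.

V ≈ 3.53 V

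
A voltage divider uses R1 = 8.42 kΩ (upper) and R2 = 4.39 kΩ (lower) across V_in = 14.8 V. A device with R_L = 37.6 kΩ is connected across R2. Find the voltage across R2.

R2 ‖ R_L = (4.39 × 37.6)/(4.39 + 37.6) = 3.931 kΩ.
Then V_out = V_in · R2'/(R1 + R2') = 14.8 × 3.931/12.35 = 4.710 V.
(Unloaded it would be 5.07 V; the load pulls it down.)

V_out ≈ 4.71 V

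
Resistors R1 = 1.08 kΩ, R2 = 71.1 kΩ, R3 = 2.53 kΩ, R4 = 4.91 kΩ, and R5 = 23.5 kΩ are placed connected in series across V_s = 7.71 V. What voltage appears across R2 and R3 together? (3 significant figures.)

V ≈ 5.51 V

Total series resistance ΣR = 1.08 + 71.1 + 2.53 + 4.91 + 23.5 = 103.1 kΩ.
R_{R2..R3} = 71.1 + 2.53 = 73.63 kΩ.
By the voltage-divider rule, V = 7.71 × 73.63/103.1 = 5.505 V.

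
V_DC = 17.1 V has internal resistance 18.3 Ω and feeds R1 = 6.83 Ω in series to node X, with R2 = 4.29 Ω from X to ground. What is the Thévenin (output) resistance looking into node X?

R1' = 18.3 + 6.83 = 25.13 Ω (source resistance + R1).
With V_DC suppressed (replaced by a short), R_th = R1' ‖ R2 = (25.13 × 4.29)/(25.13 + 4.29) = 3.664 Ω.

R_th ≈ 3.66 Ω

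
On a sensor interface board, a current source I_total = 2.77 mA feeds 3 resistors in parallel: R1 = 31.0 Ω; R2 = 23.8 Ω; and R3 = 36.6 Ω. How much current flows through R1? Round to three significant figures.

ΣG = 1/31.0 + 1/23.8 + 1/36.6 = 0.1016.
Current divider: I(R1) = I_total · G_k/ΣG = 2.77 × (0.03226/0.1016) = 2.77 × 0.3175 = 0.8795 mA.

I ≈ 0.880 mA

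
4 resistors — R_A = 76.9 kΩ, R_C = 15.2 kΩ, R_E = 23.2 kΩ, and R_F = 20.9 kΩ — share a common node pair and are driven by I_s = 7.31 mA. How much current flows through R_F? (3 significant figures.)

ΣG = 1/76.9 + 1/15.2 + 1/23.2 + 1/20.9 = 0.1697.
R_F takes the fraction G_k/ΣG = 0.04785/0.1697 = 0.2819, so I = 7.31 × 0.2819 = 2.061 mA.

I ≈ 2.06 mA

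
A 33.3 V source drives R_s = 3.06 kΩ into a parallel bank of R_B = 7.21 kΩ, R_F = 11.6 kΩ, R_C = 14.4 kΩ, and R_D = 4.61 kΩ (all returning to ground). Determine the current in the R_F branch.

Parallel bank: R_p = 1/(1/7.21 + 1/11.6 + 1/14.4 + 1/4.61) = 1.956 kΩ.
V_A by voltage divider: V_A = 33.3 × 1.956/(3.06 + 1.956) = 12.99 V.
Branch current I = V_A/R_F = 12.99/11.6 = 1.119 mA.

I ≈ 1.12 mA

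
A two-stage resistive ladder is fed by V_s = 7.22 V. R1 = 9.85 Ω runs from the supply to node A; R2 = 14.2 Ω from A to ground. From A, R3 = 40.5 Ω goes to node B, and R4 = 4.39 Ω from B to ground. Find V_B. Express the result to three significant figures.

Looking into the second stage from A: R3 + R4 = 44.89 Ω appears in parallel with R2.
R2 ‖ (R3+R4) = 10.79 Ω.
So V_A = 7.22 × 0.5227 = 3.774 V.
V_B = V_A × 0.09779 = 0.3691 V.

V_B ≈ 0.369 V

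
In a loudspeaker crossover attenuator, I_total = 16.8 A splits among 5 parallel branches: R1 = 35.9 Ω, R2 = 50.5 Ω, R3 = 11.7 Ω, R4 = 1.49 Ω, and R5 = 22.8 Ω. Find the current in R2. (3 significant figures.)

Conductances: ΣG = 1/35.9 + 1/50.5 + 1/11.7 + 1/1.49 + 1/22.8 = 0.8481 (1/Ω).
Current divider: I(R2) = I_total · G_k/ΣG = 16.8 × (0.01980/0.8481) = 16.8 × 0.02335 = 0.3922 A.

I ≈ 0.392 A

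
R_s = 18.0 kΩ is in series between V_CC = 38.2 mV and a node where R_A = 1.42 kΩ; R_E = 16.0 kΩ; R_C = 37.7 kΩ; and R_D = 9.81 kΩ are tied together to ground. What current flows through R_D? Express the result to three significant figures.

I ≈ 0.228 µA

Parallel bank: R_p = 1/(1/1.42 + 1/16.0 + 1/37.7 + 1/9.81) = 1.117 kΩ.
V_A by voltage divider: V_A = 38.2 × 1.117/(18.0 + 1.117) = 2.232 mV.
Branch current I = V_A/R_D = 2.232/9.81 = 0.2275 µA.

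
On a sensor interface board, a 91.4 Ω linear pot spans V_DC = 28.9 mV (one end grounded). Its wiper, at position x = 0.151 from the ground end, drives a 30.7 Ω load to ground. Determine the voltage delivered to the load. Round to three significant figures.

The pot divides into 77.60 Ω above the wiper and 13.80 Ω below.
R_L loads the lower segment: effective lower R = 9.521 Ω.
Then V_out = V_DC · 9.521/(77.60 + 9.521) = 3.158 mV.
(Unloaded: V_out = x·V_DC = 4.36 mV.)

V_out ≈ 3.16 mV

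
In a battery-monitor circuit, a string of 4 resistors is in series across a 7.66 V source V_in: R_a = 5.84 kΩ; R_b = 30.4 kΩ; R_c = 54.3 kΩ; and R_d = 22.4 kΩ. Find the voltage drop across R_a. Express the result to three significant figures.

V ≈ 0.396 V

Series total: ΣR = 5.84 + 30.4 + 54.3 + 22.4 = 112.9 kΩ.
Voltage divider: V = V_in · (5.840 / 112.9) = 7.66 × 0.05171 = 0.3961 V.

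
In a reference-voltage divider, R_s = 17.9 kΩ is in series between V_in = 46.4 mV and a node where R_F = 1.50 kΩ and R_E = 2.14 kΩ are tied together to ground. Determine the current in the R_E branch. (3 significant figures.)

Combine the parallel branches: R_p = (1/1.50 + 1/2.14)⁻¹ = 0.8819 kΩ.
Node voltage V_A = V_in · R_p/(R_s + R_p) = 46.4 × 0.04695 = 2.179 mV.
Branch current I = V_A/R_E = 2.179/2.14 = 1.018 µA.

I ≈ 1.02 µA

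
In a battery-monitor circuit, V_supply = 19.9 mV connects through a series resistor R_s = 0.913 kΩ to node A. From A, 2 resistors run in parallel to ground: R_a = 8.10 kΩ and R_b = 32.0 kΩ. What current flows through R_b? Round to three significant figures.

Parallel bank: R_p = 1/(1/8.10 + 1/32.0) = 6.464 kΩ.
V_A = 19.9 × 6.464/7.377 = 17.44 mV.
Branch current I = V_A/R_b = 17.44/32.0 = 0.5449 µA.

I ≈ 0.545 µA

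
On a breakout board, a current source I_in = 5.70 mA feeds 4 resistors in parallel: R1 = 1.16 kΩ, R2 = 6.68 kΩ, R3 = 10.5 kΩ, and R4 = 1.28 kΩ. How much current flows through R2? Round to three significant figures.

I ≈ 0.452 mA

Total conductance ΣG = 1/1.16 + 1/6.68 + 1/10.5 + 1/1.28 = 1.888 (units of 1/kΩ).
Current divider: I(R2) = I_in · G_k/ΣG = 5.70 × (0.1497/1.888) = 5.70 × 0.07928 = 0.4519 mA.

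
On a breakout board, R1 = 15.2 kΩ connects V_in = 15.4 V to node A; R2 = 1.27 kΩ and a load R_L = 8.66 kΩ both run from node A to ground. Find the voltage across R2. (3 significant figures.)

V_out ≈ 1.05 V

R2 ‖ R_L = (1.27 × 8.66)/(1.27 + 8.66) = 1.108 kΩ.
Now apply the divider: V_out = 15.4 × 0.06792 = 1.046 V.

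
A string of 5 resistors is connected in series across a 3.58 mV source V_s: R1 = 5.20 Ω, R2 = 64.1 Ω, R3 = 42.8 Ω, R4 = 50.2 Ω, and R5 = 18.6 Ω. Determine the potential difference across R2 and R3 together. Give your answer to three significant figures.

Total series resistance ΣR = 5.20 + 64.1 + 42.8 + 50.2 + 18.6 = 180.9 Ω.
R_{R2..R3} = 64.1 + 42.8 = 106.9 Ω.
V = V_s · R/ΣR = 3.58 × 0.5909 = 2.116 mV.

V ≈ 2.12 mV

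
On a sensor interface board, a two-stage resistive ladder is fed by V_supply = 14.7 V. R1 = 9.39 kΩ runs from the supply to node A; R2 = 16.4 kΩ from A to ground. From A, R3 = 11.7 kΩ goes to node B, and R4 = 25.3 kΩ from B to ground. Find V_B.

Looking into the second stage from A: R3 + R4 = 37.00 kΩ appears in parallel with R2.
R2 ‖ (R3+R4) = 11.36 kΩ.
V_A = 14.7 × 11.36/(9.39 + 11.36) = 8.049 V.
Then the unloaded second divider: V_B = V_A × R4/(R3+R4) = 8.049 × 0.6838 = 5.504 V.

V_B ≈ 5.50 V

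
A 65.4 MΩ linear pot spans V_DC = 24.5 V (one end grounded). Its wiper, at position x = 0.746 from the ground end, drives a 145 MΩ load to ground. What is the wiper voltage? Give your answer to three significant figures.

V_out ≈ 16.8 V

Lower segment x·R_p = 48.79 MΩ; upper segment (1−x)·R_p = 16.61 MΩ.
R_L loads the lower segment: effective lower R = 36.51 MΩ.
Then V_out = V_DC · 36.51/(16.61 + 36.51) = 16.84 V.
(Unloaded: V_out = x·V_DC = 18.3 V.)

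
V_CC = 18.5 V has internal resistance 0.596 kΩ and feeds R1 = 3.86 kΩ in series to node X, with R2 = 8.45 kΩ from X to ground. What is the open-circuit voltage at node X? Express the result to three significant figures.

V_th ≈ 12.1 V

R1' = 0.596 + 3.86 = 4.456 kΩ (source resistance + R1).
Open-circuit (no load on X): V_th = V_CC · R2/(R1' + R2) = 18.5 × 8.45/(4.456 + 8.45) = 12.11 V.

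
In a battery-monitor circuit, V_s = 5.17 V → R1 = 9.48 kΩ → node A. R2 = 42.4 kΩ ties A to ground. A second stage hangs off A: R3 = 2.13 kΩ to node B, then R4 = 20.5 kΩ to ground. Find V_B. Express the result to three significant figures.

V_B ≈ 2.85 V

The second stage (R3 + R4 = 22.63 kΩ) loads node A in parallel with R2.
Effective lower resistance at A: R2 ‖ 22.63 = 14.75 kΩ.
First divider: V_A = V_s · 14.75/(9.48 + 14.75) = 3.148 V.
V_B = V_A × 0.9059 = 2.851 V.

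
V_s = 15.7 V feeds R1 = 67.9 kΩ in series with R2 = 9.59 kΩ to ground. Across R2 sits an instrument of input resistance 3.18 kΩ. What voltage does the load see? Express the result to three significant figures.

V_out ≈ 0.533 V

First combine the lower leg with the load: R2 ‖ R_L = 2.388 kΩ.
Voltage divider with the loaded lower leg: V_out = 15.7 × 2.388/(67.9 + 2.388) = 15.7 × 0.03398 = 0.5334 V.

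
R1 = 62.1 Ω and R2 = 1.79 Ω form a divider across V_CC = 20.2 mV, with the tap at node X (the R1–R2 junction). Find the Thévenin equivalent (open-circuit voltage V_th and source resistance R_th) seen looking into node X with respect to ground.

V_th ≈ 0.566 mV, R_th ≈ 1.74 Ω

V_th is the unloaded tap voltage: V_CC · R2/(R1+R2) = 20.2 × 0.02802 = 0.5659 mV.
Looking into X with the source shorted: R_th = R1·R2/(R1+R2) = 62.10 × 1.79/63.89 = 1.740 Ω.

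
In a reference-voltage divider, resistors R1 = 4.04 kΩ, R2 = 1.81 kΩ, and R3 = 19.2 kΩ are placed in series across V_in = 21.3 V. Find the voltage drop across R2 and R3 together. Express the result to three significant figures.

Series total: ΣR = 4.04 + 1.81 + 19.2 = 25.05 kΩ.
R_{R2..R3} = 1.81 + 19.2 = 21.01 kΩ.
V = V_in · R/ΣR = 21.3 × 0.8387 = 17.86 V.

V ≈ 17.9 V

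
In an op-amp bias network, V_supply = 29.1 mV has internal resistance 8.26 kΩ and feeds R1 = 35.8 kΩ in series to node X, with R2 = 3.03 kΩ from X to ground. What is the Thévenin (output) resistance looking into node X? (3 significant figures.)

R1' = 8.26 + 35.8 = 44.06 kΩ (source resistance + R1).
With V_supply suppressed (replaced by a short), R_th = R1' ‖ R2 = (44.06 × 3.03)/(44.06 + 3.03) = 2.835 kΩ.

R_th ≈ 2.84 kΩ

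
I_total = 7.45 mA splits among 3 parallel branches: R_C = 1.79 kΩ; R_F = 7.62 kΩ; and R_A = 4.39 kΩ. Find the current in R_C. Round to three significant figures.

I ≈ 4.54 mA

Conductances: ΣG = 1/1.79 + 1/7.62 + 1/4.39 = 0.9177 (1/kΩ).
By the current-divider rule, I = I_total · G_k/ΣG = 7.45 × 0.6088 = 4.535 mA.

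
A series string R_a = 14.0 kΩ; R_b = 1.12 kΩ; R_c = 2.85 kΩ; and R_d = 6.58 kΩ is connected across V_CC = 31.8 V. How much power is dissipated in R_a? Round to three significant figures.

P ≈ 23.5 mW

The common current is I = 31.8/24.55 = 1.295 mA.
P = I²R = 1.678 × 14.0 = 23.49 mW.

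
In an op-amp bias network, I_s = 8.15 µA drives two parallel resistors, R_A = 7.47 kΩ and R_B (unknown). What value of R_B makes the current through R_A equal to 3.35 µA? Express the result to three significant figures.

The fraction through R_A equals R_B/(R_A+R_B).
3.35/8.15 = R_B/(R_A + R_B) → R_B = R_A · (0.4110)/(1 − 0.4110) = 7.47 × 0.6979 = 5.213 kΩ.

R_B ≈ 5.21 kΩ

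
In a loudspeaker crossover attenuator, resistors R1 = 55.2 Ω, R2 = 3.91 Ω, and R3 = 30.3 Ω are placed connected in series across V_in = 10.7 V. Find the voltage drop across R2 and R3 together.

ΣR = 55.2 + 3.91 + 30.3 = 89.41 Ω.
R_{R2..R3} = 3.91 + 30.3 = 34.21 Ω.
Voltage divider: V = V_in · (34.21 / 89.41) = 10.7 × 0.3826 = 4.094 V.

V ≈ 4.09 V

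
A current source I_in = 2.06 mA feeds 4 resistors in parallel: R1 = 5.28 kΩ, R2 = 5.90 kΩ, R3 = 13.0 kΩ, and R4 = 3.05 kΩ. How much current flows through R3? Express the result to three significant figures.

Total conductance ΣG = 1/5.28 + 1/5.90 + 1/13.0 + 1/3.05 = 0.7637 (units of 1/kΩ).
By the current-divider rule, I = I_in · G_k/ΣG = 2.06 × 0.1007 = 0.2075 mA.

I ≈ 0.207 mA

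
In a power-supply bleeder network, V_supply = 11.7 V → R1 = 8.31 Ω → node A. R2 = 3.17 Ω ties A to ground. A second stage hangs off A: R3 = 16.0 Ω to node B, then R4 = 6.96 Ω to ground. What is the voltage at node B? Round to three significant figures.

Looking into the second stage from A: R3 + R4 = 22.96 Ω appears in parallel with R2.
R2 ‖ (R3+R4) = 2.785 Ω.
V_A = 11.7 × 2.785/(8.31 + 2.785) = 2.937 V.
Stage 2 is unloaded, so V_B = V_A · R4/(R3+R4) = 2.937 × 6.96/22.96 = 0.8904 V.

V_B ≈ 0.890 V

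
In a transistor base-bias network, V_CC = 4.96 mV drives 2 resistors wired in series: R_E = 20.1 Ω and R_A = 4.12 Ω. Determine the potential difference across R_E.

Series total: ΣR = 20.1 + 4.12 = 24.22 Ω.
V = V_CC · R/ΣR = 4.96 × 0.8299 = 4.116 mV.

V ≈ 4.12 mV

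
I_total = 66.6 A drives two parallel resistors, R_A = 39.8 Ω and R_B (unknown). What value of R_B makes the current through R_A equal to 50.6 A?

R_B ≈ 126 Ω

In a two-way split, I_A/I_total = R_B/(R_A + R_B).
50.6/66.6 = R_B/(R_A + R_B) → R_B = R_A · (0.7598)/(1 − 0.7598) = 39.8 × 3.163 = 125.9 Ω.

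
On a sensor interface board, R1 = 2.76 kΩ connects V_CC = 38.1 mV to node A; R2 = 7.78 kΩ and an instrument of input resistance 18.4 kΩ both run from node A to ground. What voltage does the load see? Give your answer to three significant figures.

V_out ≈ 25.3 mV

The load sits in parallel with R2, giving an effective lower resistance R2' = R2·R_L/(R2+R_L) = 5.468 kΩ.
Then V_out = V_CC · R2'/(R1 + R2') = 38.1 × 5.468/8.228 = 25.32 mV.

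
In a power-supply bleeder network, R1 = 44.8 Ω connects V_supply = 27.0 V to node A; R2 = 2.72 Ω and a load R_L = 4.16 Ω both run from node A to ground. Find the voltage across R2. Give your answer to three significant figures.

V_out ≈ 0.956 V

The load sits in parallel with R2, giving an effective lower resistance R2' = R2·R_L/(R2+R_L) = 1.645 Ω.
Then V_out = V_supply · R2'/(R1 + R2') = 27.0 × 1.645/46.44 = 0.9561 V.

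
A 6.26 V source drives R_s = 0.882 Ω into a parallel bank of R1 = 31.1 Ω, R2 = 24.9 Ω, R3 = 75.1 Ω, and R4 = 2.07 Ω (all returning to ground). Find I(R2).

I ≈ 0.167 A

Combine the parallel branches: R_p = (1/31.1 + 1/24.9 + 1/75.1 + 1/2.07)⁻¹ = 1.758 Ω.
Node voltage V_A = V_s · R_p/(R_s + R_p) = 6.26 × 0.6660 = 4.169 V.
Branch current I = V_A/R2 = 4.169/24.9 = 0.1674 A.
(Check via current divider: I_total = 2.371 A; share G_k/ΣG = 0.07062 → same result.)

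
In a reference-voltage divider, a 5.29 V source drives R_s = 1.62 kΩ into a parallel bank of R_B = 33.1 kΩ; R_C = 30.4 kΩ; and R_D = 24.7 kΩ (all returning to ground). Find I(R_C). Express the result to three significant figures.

Combine the parallel branches: R_p = (1/33.1 + 1/30.4 + 1/24.7)⁻¹ = 9.653 kΩ.
V_A by voltage divider: V_A = 5.29 × 9.653/(1.62 + 9.653) = 4.530 V.
I(R_C) = V_A / R_C = 4.530/30.4 = 0.1490 mA.
(Equivalently: I_total = 0.4693 mA, then current-divider fraction G_k/ΣG = 0.3175.)

I ≈ 0.149 mA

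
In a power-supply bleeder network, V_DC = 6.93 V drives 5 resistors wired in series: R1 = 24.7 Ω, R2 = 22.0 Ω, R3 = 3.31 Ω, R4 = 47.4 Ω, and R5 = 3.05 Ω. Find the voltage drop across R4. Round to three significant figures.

V ≈ 3.27 V

ΣR = 24.7 + 22.0 + 3.31 + 47.4 + 3.05 = 100.5 Ω.
Voltage divider: V = V_DC · (47.40 / 100.5) = 6.93 × 0.4718 = 3.270 V.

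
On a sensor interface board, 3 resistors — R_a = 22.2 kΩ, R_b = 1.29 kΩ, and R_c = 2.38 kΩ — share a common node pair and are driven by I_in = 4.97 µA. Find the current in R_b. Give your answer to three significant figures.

Conductances: ΣG = 1/22.2 + 1/1.29 + 1/2.38 = 1.240 (1/kΩ).
By the current-divider rule, I = I_in · G_k/ΣG = 4.97 × 0.6250 = 3.106 µA.

I ≈ 3.11 µA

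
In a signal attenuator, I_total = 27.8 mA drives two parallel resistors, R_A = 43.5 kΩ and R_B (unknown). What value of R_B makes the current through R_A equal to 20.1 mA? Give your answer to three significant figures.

R_B ≈ 114 kΩ

Two-branch current divider: I_A = I_total · R_B/(R_A + R_B).
With f = 0.7230, R_B = R_A · f/(1−f) = 43.5 × 2.610 = 113.6 kΩ.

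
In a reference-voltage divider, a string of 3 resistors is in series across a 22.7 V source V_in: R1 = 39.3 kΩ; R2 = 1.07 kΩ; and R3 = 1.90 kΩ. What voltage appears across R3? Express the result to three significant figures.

V ≈ 1.02 V

ΣR = 39.3 + 1.07 + 1.90 = 42.27 kΩ.
V = V_in · R/ΣR = 22.7 × 0.04495 = 1.020 V.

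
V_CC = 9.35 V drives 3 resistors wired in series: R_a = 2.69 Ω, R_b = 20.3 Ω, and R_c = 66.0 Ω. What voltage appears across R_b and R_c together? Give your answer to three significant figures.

V ≈ 9.07 V

ΣR = 2.69 + 20.3 + 66.0 = 88.99 Ω.
R_{R_b..R_c} = 20.3 + 66.0 = 86.30 Ω.
V = V_CC · R/ΣR = 9.35 × 0.9698 = 9.067 V.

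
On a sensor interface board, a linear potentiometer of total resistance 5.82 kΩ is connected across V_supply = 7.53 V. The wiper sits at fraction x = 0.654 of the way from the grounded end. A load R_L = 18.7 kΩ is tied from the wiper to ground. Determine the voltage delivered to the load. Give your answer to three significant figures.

V_out ≈ 4.60 V

The pot divides into 2.014 kΩ above the wiper and 3.806 kΩ below.
R_L loads the lower segment: effective lower R = 3.163 kΩ.
Then V_out = V_supply · 3.163/(2.014 + 3.163) = 4.601 V.
(Unloaded: V_out = x·V_supply = 4.92 V.)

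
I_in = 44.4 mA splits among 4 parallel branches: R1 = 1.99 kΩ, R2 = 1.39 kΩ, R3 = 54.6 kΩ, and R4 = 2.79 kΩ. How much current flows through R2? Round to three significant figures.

ΣG = 1/1.99 + 1/1.39 + 1/54.6 + 1/2.79 = 1.599.
By the current-divider rule, I = I_in · G_k/ΣG = 44.4 × 0.4500 = 19.98 mA.

I ≈ 20.0 mA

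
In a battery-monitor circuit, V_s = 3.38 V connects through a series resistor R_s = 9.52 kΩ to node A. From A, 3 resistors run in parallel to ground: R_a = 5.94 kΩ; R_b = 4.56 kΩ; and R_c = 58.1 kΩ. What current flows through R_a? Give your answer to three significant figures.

Equivalent of the parallel group: R_p = 2.470 kΩ.
V_A = 3.38 × 2.470/11.99 = 0.6963 V.
Branch current I = V_A/R_a = 0.6963/5.94 = 0.1172 mA.

I ≈ 0.117 mA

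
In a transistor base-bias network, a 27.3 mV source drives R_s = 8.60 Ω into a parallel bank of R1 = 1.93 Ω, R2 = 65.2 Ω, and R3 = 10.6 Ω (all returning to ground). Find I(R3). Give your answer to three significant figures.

Combine the parallel branches: R_p = (1/1.93 + 1/65.2 + 1/10.6)⁻¹ = 1.593 Ω.
V_A by voltage divider: V_A = 27.3 × 1.593/(8.60 + 1.593) = 4.266 mV.
Branch current I = V_A/R3 = 4.266/10.6 = 0.4025 mA.

I ≈ 0.402 mA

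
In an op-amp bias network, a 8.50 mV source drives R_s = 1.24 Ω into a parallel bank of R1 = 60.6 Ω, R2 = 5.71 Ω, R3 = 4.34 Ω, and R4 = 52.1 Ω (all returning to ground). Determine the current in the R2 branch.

Parallel bank: R_p = 1/(1/60.6 + 1/5.71 + 1/4.34 + 1/52.1) = 2.266 Ω.
Node voltage V_A = V_CC · R_p/(R_s + R_p) = 8.50 × 0.6464 = 5.494 mV.
I(R2) = V_A / R2 = 5.494/5.71 = 0.9622 mA.

I ≈ 0.962 mA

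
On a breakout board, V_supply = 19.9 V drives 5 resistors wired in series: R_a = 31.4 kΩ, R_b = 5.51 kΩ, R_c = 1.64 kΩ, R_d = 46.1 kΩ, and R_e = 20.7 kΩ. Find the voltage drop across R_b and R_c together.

V ≈ 1.35 V

Total series resistance ΣR = 31.4 + 5.51 + 1.64 + 46.1 + 20.7 = 105.3 kΩ.
R_{R_b..R_c} = 5.51 + 1.64 = 7.150 kΩ.
Voltage divider: V = V_supply · (7.150 / 105.3) = 19.9 × 0.06787 = 1.351 V.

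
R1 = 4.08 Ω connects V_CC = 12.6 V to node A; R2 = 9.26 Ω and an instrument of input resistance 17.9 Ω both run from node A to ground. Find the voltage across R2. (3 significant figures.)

V_out ≈ 7.55 V

First combine the lower leg with the load: R2 ‖ R_L = 6.103 Ω.
Now apply the divider: V_out = 12.6 × 0.5993 = 7.552 V.
(Unloaded it would be 8.75 V; the load pulls it down.)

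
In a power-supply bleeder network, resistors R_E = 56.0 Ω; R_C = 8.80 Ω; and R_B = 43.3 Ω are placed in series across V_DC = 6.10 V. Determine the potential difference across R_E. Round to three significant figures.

V ≈ 3.16 V

Total series resistance ΣR = 56.0 + 8.80 + 43.3 = 108.1 Ω.
V = V_DC · R/ΣR = 6.10 × 0.5180 = 3.160 V.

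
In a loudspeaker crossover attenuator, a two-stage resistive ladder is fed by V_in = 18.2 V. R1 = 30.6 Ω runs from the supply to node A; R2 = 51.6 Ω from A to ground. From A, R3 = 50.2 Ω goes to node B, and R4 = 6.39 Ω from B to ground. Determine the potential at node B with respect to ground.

The second stage (R3 + R4 = 56.59 Ω) loads node A in parallel with R2.
Effective lower resistance at A: R2 ‖ 56.59 = 26.99 Ω.
So V_A = 18.2 × 0.4687 = 8.530 V.
Then the unloaded second divider: V_B = V_A × R4/(R3+R4) = 8.530 × 0.1129 = 0.9631 V.

V_B ≈ 0.963 V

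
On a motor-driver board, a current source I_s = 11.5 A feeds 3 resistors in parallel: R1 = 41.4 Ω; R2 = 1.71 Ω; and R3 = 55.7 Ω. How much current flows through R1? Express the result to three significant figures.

ΣG = 1/41.4 + 1/1.71 + 1/55.7 = 0.6269.
Current divider: I(R1) = I_s · G_k/ΣG = 11.5 × (0.02415/0.6269) = 11.5 × 0.03853 = 0.4431 A.

I ≈ 0.443 A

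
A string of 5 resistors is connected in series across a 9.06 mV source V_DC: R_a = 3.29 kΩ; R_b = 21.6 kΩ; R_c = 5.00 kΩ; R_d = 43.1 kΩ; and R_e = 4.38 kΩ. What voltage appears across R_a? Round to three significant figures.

Total series resistance ΣR = 3.29 + 21.6 + 5.00 + 43.1 + 4.38 = 77.37 kΩ.
Voltage divider: V = V_DC · (3.290 / 77.37) = 9.06 × 0.04252 = 0.3853 mV.

V ≈ 0.385 mV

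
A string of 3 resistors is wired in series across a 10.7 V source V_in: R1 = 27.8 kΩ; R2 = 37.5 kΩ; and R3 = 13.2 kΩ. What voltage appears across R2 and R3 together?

Series total: ΣR = 27.8 + 37.5 + 13.2 = 78.50 kΩ.
R_{R2..R3} = 37.5 + 13.2 = 50.70 kΩ.
Voltage divider: V = V_in · (50.70 / 78.50) = 10.7 × 0.6459 = 6.911 V.

V ≈ 6.91 V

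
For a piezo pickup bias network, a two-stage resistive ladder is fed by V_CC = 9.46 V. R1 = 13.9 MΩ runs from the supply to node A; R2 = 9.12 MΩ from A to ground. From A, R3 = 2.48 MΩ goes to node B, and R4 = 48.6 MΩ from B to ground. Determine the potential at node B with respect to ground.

V_B ≈ 3.22 V

Node A sees R2 in parallel with the series input of stage 2, R3 + R4 = 51.08 MΩ.
Effective lower resistance at A: R2 ‖ 51.08 = 7.738 MΩ.
So V_A = 9.46 × 0.3576 = 3.383 V.
Stage 2 is unloaded, so V_B = V_A · R4/(R3+R4) = 3.383 × 48.6/51.08 = 3.219 V.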